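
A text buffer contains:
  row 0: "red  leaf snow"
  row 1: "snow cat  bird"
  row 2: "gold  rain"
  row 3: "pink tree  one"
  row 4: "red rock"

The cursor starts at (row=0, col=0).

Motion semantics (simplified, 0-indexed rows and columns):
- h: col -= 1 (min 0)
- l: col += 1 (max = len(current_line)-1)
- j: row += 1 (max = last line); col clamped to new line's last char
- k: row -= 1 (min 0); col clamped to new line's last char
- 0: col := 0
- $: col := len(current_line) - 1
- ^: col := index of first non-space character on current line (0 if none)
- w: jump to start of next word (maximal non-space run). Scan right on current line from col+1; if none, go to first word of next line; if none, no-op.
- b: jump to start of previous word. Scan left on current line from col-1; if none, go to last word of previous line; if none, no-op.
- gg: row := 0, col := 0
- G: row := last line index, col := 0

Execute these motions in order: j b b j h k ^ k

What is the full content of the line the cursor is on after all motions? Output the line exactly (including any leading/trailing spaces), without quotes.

Answer: red  leaf snow

Derivation:
After 1 (j): row=1 col=0 char='s'
After 2 (b): row=0 col=10 char='s'
After 3 (b): row=0 col=5 char='l'
After 4 (j): row=1 col=5 char='c'
After 5 (h): row=1 col=4 char='_'
After 6 (k): row=0 col=4 char='_'
After 7 (^): row=0 col=0 char='r'
After 8 (k): row=0 col=0 char='r'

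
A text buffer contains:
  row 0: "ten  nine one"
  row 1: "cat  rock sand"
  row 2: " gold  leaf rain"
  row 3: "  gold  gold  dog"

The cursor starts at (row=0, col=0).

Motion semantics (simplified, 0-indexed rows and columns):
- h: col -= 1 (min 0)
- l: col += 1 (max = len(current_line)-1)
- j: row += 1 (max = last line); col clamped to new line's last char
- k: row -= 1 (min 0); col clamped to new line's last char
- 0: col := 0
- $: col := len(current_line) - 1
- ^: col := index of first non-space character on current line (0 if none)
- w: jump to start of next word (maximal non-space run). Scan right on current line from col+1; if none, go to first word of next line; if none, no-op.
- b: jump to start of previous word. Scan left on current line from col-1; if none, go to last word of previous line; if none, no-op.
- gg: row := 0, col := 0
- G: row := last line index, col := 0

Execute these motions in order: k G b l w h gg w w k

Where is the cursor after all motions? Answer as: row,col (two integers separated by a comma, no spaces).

After 1 (k): row=0 col=0 char='t'
After 2 (G): row=3 col=0 char='_'
After 3 (b): row=2 col=12 char='r'
After 4 (l): row=2 col=13 char='a'
After 5 (w): row=3 col=2 char='g'
After 6 (h): row=3 col=1 char='_'
After 7 (gg): row=0 col=0 char='t'
After 8 (w): row=0 col=5 char='n'
After 9 (w): row=0 col=10 char='o'
After 10 (k): row=0 col=10 char='o'

Answer: 0,10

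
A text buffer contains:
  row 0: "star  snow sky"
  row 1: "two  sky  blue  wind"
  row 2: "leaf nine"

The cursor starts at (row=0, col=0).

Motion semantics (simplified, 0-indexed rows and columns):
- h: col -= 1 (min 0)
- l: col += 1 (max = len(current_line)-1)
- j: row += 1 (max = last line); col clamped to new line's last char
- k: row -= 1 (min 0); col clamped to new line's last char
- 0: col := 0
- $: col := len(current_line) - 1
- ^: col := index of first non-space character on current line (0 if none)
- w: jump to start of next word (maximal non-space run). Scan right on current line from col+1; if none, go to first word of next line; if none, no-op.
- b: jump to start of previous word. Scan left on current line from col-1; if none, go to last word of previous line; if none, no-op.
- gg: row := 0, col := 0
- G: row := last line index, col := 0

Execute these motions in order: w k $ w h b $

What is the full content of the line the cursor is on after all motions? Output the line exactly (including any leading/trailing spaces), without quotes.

Answer: star  snow sky

Derivation:
After 1 (w): row=0 col=6 char='s'
After 2 (k): row=0 col=6 char='s'
After 3 ($): row=0 col=13 char='y'
After 4 (w): row=1 col=0 char='t'
After 5 (h): row=1 col=0 char='t'
After 6 (b): row=0 col=11 char='s'
After 7 ($): row=0 col=13 char='y'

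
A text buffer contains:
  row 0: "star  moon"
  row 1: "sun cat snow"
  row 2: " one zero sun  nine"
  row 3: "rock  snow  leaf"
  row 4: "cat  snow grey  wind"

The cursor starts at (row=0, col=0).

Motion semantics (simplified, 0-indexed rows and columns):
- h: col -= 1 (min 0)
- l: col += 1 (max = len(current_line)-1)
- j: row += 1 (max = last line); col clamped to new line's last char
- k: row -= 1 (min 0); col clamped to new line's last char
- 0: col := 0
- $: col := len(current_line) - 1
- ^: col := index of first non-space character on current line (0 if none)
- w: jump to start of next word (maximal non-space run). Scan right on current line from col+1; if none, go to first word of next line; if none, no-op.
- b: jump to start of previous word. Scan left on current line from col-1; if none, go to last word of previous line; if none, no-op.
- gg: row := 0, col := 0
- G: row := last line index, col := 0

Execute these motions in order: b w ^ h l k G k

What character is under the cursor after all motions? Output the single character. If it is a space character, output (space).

Answer: r

Derivation:
After 1 (b): row=0 col=0 char='s'
After 2 (w): row=0 col=6 char='m'
After 3 (^): row=0 col=0 char='s'
After 4 (h): row=0 col=0 char='s'
After 5 (l): row=0 col=1 char='t'
After 6 (k): row=0 col=1 char='t'
After 7 (G): row=4 col=0 char='c'
After 8 (k): row=3 col=0 char='r'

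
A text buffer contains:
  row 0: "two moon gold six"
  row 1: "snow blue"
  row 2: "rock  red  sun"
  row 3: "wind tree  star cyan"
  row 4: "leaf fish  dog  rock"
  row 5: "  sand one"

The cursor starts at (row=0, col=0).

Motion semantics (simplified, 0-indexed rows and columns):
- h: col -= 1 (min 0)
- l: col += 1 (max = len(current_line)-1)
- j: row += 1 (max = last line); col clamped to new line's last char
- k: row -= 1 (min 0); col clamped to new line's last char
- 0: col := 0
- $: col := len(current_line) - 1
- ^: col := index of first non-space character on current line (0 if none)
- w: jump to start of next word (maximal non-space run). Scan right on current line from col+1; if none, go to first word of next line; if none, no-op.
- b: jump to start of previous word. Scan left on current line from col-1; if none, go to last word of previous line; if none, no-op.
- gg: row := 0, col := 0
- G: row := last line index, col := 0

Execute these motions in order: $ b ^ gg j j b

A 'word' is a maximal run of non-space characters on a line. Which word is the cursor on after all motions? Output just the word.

Answer: blue

Derivation:
After 1 ($): row=0 col=16 char='x'
After 2 (b): row=0 col=14 char='s'
After 3 (^): row=0 col=0 char='t'
After 4 (gg): row=0 col=0 char='t'
After 5 (j): row=1 col=0 char='s'
After 6 (j): row=2 col=0 char='r'
After 7 (b): row=1 col=5 char='b'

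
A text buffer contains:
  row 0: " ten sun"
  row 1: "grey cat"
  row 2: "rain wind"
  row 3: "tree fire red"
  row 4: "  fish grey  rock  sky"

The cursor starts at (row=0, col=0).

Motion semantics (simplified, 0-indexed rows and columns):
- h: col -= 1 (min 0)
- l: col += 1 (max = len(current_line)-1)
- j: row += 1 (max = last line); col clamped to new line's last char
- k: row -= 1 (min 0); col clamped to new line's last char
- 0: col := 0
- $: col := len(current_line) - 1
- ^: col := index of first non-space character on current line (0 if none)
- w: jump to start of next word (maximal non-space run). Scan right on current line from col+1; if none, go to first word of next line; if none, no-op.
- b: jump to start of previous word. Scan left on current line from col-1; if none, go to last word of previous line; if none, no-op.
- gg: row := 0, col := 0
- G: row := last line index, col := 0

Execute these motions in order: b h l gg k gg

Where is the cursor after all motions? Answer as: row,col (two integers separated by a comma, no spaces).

After 1 (b): row=0 col=0 char='_'
After 2 (h): row=0 col=0 char='_'
After 3 (l): row=0 col=1 char='t'
After 4 (gg): row=0 col=0 char='_'
After 5 (k): row=0 col=0 char='_'
After 6 (gg): row=0 col=0 char='_'

Answer: 0,0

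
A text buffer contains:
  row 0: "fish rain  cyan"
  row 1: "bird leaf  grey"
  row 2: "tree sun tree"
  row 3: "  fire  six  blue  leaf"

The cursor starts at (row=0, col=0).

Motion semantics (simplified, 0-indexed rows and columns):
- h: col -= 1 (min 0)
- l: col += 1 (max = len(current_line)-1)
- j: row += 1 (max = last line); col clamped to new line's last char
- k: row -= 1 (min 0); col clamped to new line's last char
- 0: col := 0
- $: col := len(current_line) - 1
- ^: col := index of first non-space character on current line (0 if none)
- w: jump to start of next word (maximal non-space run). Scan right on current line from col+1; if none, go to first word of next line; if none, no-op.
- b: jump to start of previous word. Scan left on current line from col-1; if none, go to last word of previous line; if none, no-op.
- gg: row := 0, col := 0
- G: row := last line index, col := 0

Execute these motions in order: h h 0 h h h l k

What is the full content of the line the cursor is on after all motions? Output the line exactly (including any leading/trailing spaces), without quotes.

Answer: fish rain  cyan

Derivation:
After 1 (h): row=0 col=0 char='f'
After 2 (h): row=0 col=0 char='f'
After 3 (0): row=0 col=0 char='f'
After 4 (h): row=0 col=0 char='f'
After 5 (h): row=0 col=0 char='f'
After 6 (h): row=0 col=0 char='f'
After 7 (l): row=0 col=1 char='i'
After 8 (k): row=0 col=1 char='i'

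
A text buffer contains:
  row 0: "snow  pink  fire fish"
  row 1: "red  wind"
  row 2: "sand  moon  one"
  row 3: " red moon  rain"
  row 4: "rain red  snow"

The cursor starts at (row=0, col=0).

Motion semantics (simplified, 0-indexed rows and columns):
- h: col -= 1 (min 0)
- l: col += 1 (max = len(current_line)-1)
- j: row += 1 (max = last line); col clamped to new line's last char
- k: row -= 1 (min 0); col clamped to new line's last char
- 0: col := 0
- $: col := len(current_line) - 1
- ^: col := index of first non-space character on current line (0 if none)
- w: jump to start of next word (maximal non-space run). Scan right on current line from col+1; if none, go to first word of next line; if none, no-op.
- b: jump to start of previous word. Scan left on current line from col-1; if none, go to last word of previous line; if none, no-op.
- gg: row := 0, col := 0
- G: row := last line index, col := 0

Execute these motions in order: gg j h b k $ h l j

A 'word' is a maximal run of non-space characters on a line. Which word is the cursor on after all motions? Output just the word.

Answer: wind

Derivation:
After 1 (gg): row=0 col=0 char='s'
After 2 (j): row=1 col=0 char='r'
After 3 (h): row=1 col=0 char='r'
After 4 (b): row=0 col=17 char='f'
After 5 (k): row=0 col=17 char='f'
After 6 ($): row=0 col=20 char='h'
After 7 (h): row=0 col=19 char='s'
After 8 (l): row=0 col=20 char='h'
After 9 (j): row=1 col=8 char='d'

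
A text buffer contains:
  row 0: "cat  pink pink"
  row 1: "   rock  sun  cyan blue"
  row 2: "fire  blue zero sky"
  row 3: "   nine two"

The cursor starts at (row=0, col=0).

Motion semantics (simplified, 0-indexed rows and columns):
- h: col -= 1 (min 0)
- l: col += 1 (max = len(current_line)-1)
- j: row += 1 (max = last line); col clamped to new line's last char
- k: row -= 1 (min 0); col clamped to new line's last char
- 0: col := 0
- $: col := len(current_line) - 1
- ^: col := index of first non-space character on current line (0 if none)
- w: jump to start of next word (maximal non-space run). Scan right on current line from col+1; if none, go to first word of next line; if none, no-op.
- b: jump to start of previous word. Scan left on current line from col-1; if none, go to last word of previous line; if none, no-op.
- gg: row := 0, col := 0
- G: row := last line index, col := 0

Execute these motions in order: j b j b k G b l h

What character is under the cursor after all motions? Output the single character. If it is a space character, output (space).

Answer: s

Derivation:
After 1 (j): row=1 col=0 char='_'
After 2 (b): row=0 col=10 char='p'
After 3 (j): row=1 col=10 char='u'
After 4 (b): row=1 col=9 char='s'
After 5 (k): row=0 col=9 char='_'
After 6 (G): row=3 col=0 char='_'
After 7 (b): row=2 col=16 char='s'
After 8 (l): row=2 col=17 char='k'
After 9 (h): row=2 col=16 char='s'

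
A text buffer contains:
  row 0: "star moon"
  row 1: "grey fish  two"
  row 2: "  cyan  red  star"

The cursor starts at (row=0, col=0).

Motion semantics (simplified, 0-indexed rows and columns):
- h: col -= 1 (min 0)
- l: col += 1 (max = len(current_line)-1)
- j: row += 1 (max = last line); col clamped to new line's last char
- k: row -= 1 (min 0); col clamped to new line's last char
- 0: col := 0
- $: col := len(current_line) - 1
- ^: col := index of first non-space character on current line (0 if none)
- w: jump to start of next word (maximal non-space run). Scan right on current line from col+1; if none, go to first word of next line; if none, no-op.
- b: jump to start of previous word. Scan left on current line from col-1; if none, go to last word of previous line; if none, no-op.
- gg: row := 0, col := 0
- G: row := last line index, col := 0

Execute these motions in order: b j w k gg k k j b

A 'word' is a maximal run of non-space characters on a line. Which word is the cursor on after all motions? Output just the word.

Answer: moon

Derivation:
After 1 (b): row=0 col=0 char='s'
After 2 (j): row=1 col=0 char='g'
After 3 (w): row=1 col=5 char='f'
After 4 (k): row=0 col=5 char='m'
After 5 (gg): row=0 col=0 char='s'
After 6 (k): row=0 col=0 char='s'
After 7 (k): row=0 col=0 char='s'
After 8 (j): row=1 col=0 char='g'
After 9 (b): row=0 col=5 char='m'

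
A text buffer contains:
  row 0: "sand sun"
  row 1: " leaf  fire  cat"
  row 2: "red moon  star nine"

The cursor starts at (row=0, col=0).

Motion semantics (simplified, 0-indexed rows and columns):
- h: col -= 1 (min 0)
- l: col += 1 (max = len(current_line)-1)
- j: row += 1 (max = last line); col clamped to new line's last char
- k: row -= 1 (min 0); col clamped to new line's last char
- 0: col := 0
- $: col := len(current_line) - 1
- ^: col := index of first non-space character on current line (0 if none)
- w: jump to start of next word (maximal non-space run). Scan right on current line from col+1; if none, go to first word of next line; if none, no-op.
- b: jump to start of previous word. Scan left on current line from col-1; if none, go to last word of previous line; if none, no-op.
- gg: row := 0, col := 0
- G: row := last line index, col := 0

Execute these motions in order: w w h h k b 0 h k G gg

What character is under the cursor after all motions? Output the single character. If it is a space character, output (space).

Answer: s

Derivation:
After 1 (w): row=0 col=5 char='s'
After 2 (w): row=1 col=1 char='l'
After 3 (h): row=1 col=0 char='_'
After 4 (h): row=1 col=0 char='_'
After 5 (k): row=0 col=0 char='s'
After 6 (b): row=0 col=0 char='s'
After 7 (0): row=0 col=0 char='s'
After 8 (h): row=0 col=0 char='s'
After 9 (k): row=0 col=0 char='s'
After 10 (G): row=2 col=0 char='r'
After 11 (gg): row=0 col=0 char='s'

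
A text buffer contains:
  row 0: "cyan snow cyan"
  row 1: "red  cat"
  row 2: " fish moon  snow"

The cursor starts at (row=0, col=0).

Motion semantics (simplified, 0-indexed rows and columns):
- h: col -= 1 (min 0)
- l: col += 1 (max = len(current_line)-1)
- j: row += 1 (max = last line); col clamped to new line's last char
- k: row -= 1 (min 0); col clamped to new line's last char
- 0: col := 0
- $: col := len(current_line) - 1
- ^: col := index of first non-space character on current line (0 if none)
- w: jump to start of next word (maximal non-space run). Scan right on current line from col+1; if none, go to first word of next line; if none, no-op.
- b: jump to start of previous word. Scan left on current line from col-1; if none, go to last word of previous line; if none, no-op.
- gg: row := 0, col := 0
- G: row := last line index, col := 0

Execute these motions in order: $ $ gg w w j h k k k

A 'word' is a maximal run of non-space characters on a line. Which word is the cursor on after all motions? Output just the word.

After 1 ($): row=0 col=13 char='n'
After 2 ($): row=0 col=13 char='n'
After 3 (gg): row=0 col=0 char='c'
After 4 (w): row=0 col=5 char='s'
After 5 (w): row=0 col=10 char='c'
After 6 (j): row=1 col=7 char='t'
After 7 (h): row=1 col=6 char='a'
After 8 (k): row=0 col=6 char='n'
After 9 (k): row=0 col=6 char='n'
After 10 (k): row=0 col=6 char='n'

Answer: snow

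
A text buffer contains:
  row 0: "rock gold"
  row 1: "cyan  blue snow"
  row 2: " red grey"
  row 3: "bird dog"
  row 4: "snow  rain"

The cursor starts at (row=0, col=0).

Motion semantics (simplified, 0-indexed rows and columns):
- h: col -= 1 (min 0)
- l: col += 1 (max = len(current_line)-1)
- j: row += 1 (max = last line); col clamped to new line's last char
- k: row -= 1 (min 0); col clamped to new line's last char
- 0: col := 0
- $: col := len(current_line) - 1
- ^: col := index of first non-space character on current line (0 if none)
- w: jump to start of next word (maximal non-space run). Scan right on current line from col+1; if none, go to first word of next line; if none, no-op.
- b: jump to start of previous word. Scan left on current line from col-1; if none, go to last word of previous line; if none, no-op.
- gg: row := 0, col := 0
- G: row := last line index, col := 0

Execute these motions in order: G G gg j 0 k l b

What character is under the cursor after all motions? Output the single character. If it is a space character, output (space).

Answer: r

Derivation:
After 1 (G): row=4 col=0 char='s'
After 2 (G): row=4 col=0 char='s'
After 3 (gg): row=0 col=0 char='r'
After 4 (j): row=1 col=0 char='c'
After 5 (0): row=1 col=0 char='c'
After 6 (k): row=0 col=0 char='r'
After 7 (l): row=0 col=1 char='o'
After 8 (b): row=0 col=0 char='r'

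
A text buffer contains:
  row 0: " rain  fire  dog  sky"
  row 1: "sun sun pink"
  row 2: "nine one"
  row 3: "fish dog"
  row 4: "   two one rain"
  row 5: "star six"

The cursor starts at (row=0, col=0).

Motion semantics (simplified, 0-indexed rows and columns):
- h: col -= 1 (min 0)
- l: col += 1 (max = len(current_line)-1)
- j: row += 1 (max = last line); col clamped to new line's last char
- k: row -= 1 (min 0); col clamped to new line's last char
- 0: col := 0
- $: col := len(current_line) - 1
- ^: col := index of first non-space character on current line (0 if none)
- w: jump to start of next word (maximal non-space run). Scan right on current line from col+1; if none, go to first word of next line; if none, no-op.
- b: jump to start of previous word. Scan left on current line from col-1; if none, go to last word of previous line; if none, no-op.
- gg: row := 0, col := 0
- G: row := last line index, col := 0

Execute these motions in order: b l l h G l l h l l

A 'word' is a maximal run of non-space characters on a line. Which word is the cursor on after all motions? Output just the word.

Answer: star

Derivation:
After 1 (b): row=0 col=0 char='_'
After 2 (l): row=0 col=1 char='r'
After 3 (l): row=0 col=2 char='a'
After 4 (h): row=0 col=1 char='r'
After 5 (G): row=5 col=0 char='s'
After 6 (l): row=5 col=1 char='t'
After 7 (l): row=5 col=2 char='a'
After 8 (h): row=5 col=1 char='t'
After 9 (l): row=5 col=2 char='a'
After 10 (l): row=5 col=3 char='r'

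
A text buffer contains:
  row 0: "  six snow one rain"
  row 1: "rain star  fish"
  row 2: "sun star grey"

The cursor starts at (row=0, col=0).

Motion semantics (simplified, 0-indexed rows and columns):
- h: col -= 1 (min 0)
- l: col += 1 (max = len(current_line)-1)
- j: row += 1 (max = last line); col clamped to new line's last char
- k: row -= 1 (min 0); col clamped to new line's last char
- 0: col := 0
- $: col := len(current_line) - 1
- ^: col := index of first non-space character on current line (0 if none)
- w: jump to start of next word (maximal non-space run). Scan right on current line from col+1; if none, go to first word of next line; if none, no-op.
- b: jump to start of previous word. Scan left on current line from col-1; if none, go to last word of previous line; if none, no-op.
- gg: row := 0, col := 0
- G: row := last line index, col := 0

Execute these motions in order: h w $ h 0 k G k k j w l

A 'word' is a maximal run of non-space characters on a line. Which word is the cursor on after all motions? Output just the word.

Answer: star

Derivation:
After 1 (h): row=0 col=0 char='_'
After 2 (w): row=0 col=2 char='s'
After 3 ($): row=0 col=18 char='n'
After 4 (h): row=0 col=17 char='i'
After 5 (0): row=0 col=0 char='_'
After 6 (k): row=0 col=0 char='_'
After 7 (G): row=2 col=0 char='s'
After 8 (k): row=1 col=0 char='r'
After 9 (k): row=0 col=0 char='_'
After 10 (j): row=1 col=0 char='r'
After 11 (w): row=1 col=5 char='s'
After 12 (l): row=1 col=6 char='t'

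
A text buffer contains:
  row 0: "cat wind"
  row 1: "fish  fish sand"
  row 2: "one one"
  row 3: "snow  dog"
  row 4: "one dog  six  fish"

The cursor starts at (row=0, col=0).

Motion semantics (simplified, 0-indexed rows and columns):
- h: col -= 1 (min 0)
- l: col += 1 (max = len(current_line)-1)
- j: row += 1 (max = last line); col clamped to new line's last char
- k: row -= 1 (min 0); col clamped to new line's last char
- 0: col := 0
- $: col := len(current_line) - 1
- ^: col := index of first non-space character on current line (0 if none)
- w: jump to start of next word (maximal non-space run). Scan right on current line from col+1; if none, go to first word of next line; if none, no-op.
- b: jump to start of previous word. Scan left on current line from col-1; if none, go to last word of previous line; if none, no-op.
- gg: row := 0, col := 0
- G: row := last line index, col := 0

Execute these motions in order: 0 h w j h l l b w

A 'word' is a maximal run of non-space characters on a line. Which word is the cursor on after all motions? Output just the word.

Answer: fish

Derivation:
After 1 (0): row=0 col=0 char='c'
After 2 (h): row=0 col=0 char='c'
After 3 (w): row=0 col=4 char='w'
After 4 (j): row=1 col=4 char='_'
After 5 (h): row=1 col=3 char='h'
After 6 (l): row=1 col=4 char='_'
After 7 (l): row=1 col=5 char='_'
After 8 (b): row=1 col=0 char='f'
After 9 (w): row=1 col=6 char='f'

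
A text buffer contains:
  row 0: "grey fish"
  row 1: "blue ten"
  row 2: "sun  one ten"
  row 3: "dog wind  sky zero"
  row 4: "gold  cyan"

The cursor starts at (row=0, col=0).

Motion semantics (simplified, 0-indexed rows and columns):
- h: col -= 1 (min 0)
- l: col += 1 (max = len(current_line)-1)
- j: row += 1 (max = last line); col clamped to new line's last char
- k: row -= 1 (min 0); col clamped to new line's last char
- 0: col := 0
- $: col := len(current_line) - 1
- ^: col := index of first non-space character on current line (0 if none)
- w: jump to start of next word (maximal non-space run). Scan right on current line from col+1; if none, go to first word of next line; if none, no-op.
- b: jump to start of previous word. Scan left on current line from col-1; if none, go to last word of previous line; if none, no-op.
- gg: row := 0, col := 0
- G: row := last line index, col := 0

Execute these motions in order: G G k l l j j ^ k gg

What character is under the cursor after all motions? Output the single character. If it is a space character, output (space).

Answer: g

Derivation:
After 1 (G): row=4 col=0 char='g'
After 2 (G): row=4 col=0 char='g'
After 3 (k): row=3 col=0 char='d'
After 4 (l): row=3 col=1 char='o'
After 5 (l): row=3 col=2 char='g'
After 6 (j): row=4 col=2 char='l'
After 7 (j): row=4 col=2 char='l'
After 8 (^): row=4 col=0 char='g'
After 9 (k): row=3 col=0 char='d'
After 10 (gg): row=0 col=0 char='g'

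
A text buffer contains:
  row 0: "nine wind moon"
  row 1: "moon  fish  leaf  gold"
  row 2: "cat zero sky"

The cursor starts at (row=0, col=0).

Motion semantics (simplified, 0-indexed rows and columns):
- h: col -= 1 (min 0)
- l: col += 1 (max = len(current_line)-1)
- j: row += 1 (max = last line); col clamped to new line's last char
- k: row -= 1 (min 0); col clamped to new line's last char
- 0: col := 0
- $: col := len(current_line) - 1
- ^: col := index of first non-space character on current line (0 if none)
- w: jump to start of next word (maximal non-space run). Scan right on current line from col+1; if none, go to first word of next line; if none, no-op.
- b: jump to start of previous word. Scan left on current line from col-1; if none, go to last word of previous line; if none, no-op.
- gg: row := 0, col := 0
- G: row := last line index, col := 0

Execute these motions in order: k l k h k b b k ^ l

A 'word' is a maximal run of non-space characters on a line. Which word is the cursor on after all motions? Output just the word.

After 1 (k): row=0 col=0 char='n'
After 2 (l): row=0 col=1 char='i'
After 3 (k): row=0 col=1 char='i'
After 4 (h): row=0 col=0 char='n'
After 5 (k): row=0 col=0 char='n'
After 6 (b): row=0 col=0 char='n'
After 7 (b): row=0 col=0 char='n'
After 8 (k): row=0 col=0 char='n'
After 9 (^): row=0 col=0 char='n'
After 10 (l): row=0 col=1 char='i'

Answer: nine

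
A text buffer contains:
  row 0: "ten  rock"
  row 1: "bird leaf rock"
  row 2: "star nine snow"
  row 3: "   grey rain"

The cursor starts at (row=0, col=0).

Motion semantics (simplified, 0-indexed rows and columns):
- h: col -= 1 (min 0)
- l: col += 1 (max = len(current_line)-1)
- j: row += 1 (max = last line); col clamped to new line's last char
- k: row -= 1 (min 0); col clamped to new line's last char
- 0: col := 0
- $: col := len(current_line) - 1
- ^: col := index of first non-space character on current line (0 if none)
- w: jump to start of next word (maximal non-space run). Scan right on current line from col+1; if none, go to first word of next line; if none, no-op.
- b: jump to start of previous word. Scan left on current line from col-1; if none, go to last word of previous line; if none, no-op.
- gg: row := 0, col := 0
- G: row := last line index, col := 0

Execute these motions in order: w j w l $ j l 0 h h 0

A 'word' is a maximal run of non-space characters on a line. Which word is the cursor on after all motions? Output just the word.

After 1 (w): row=0 col=5 char='r'
After 2 (j): row=1 col=5 char='l'
After 3 (w): row=1 col=10 char='r'
After 4 (l): row=1 col=11 char='o'
After 5 ($): row=1 col=13 char='k'
After 6 (j): row=2 col=13 char='w'
After 7 (l): row=2 col=13 char='w'
After 8 (0): row=2 col=0 char='s'
After 9 (h): row=2 col=0 char='s'
After 10 (h): row=2 col=0 char='s'
After 11 (0): row=2 col=0 char='s'

Answer: star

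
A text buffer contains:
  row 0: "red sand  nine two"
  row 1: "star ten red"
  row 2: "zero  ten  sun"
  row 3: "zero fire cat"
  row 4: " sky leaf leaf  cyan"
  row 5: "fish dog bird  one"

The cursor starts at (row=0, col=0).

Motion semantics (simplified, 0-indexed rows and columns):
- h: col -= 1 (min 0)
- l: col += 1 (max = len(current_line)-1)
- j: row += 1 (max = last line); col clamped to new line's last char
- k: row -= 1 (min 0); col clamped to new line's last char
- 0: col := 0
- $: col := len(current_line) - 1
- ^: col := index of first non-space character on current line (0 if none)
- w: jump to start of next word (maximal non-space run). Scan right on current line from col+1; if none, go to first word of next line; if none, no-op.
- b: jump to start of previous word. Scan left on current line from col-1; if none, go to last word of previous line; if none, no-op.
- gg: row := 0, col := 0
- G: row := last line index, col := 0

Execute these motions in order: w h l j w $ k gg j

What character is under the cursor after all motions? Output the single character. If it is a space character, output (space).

After 1 (w): row=0 col=4 char='s'
After 2 (h): row=0 col=3 char='_'
After 3 (l): row=0 col=4 char='s'
After 4 (j): row=1 col=4 char='_'
After 5 (w): row=1 col=5 char='t'
After 6 ($): row=1 col=11 char='d'
After 7 (k): row=0 col=11 char='i'
After 8 (gg): row=0 col=0 char='r'
After 9 (j): row=1 col=0 char='s'

Answer: s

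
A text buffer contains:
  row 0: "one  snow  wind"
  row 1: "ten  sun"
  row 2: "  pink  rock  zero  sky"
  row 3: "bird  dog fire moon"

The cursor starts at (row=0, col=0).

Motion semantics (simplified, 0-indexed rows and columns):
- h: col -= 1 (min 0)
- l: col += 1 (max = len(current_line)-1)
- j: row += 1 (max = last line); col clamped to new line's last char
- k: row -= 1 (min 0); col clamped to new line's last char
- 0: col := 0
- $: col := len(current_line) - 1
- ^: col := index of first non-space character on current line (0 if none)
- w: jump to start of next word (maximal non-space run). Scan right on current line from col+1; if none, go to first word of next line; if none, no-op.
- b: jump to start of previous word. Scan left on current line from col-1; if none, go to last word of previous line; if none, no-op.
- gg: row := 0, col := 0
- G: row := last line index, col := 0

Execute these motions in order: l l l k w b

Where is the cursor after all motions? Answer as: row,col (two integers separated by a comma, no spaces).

Answer: 0,0

Derivation:
After 1 (l): row=0 col=1 char='n'
After 2 (l): row=0 col=2 char='e'
After 3 (l): row=0 col=3 char='_'
After 4 (k): row=0 col=3 char='_'
After 5 (w): row=0 col=5 char='s'
After 6 (b): row=0 col=0 char='o'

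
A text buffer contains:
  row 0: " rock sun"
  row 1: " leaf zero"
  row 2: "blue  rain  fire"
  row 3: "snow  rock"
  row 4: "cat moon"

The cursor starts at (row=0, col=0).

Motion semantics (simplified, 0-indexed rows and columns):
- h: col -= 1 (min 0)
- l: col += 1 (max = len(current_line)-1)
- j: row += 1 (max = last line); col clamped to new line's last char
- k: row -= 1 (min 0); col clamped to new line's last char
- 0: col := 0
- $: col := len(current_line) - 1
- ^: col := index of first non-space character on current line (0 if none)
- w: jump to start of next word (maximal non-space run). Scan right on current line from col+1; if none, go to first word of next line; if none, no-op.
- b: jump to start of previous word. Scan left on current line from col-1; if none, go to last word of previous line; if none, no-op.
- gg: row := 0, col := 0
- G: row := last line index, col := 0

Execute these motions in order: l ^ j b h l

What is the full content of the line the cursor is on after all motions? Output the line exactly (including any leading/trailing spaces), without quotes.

After 1 (l): row=0 col=1 char='r'
After 2 (^): row=0 col=1 char='r'
After 3 (j): row=1 col=1 char='l'
After 4 (b): row=0 col=6 char='s'
After 5 (h): row=0 col=5 char='_'
After 6 (l): row=0 col=6 char='s'

Answer:  rock sun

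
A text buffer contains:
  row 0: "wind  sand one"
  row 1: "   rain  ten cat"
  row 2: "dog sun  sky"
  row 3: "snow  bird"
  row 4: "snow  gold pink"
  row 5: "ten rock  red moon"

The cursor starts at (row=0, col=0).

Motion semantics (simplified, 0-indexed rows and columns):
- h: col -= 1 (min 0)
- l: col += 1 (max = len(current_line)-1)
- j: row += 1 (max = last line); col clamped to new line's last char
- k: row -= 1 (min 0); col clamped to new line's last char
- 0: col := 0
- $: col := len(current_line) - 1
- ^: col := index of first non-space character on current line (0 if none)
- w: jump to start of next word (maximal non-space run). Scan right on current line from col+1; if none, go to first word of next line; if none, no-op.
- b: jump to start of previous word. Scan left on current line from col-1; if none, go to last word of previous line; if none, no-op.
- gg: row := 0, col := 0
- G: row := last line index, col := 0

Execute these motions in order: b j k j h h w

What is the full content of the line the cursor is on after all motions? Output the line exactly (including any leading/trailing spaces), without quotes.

After 1 (b): row=0 col=0 char='w'
After 2 (j): row=1 col=0 char='_'
After 3 (k): row=0 col=0 char='w'
After 4 (j): row=1 col=0 char='_'
After 5 (h): row=1 col=0 char='_'
After 6 (h): row=1 col=0 char='_'
After 7 (w): row=1 col=3 char='r'

Answer:    rain  ten cat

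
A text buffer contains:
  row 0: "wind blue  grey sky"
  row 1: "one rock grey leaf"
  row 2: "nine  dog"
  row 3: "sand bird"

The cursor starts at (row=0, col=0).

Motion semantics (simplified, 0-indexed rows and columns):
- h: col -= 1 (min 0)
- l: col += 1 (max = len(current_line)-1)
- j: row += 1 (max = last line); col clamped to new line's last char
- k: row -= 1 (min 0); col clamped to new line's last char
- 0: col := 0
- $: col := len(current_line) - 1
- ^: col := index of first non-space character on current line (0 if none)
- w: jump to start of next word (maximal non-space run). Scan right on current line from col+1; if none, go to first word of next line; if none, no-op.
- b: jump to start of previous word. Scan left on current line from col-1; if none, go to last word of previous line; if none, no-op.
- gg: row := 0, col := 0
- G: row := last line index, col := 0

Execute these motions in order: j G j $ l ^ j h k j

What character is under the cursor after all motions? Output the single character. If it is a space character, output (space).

After 1 (j): row=1 col=0 char='o'
After 2 (G): row=3 col=0 char='s'
After 3 (j): row=3 col=0 char='s'
After 4 ($): row=3 col=8 char='d'
After 5 (l): row=3 col=8 char='d'
After 6 (^): row=3 col=0 char='s'
After 7 (j): row=3 col=0 char='s'
After 8 (h): row=3 col=0 char='s'
After 9 (k): row=2 col=0 char='n'
After 10 (j): row=3 col=0 char='s'

Answer: s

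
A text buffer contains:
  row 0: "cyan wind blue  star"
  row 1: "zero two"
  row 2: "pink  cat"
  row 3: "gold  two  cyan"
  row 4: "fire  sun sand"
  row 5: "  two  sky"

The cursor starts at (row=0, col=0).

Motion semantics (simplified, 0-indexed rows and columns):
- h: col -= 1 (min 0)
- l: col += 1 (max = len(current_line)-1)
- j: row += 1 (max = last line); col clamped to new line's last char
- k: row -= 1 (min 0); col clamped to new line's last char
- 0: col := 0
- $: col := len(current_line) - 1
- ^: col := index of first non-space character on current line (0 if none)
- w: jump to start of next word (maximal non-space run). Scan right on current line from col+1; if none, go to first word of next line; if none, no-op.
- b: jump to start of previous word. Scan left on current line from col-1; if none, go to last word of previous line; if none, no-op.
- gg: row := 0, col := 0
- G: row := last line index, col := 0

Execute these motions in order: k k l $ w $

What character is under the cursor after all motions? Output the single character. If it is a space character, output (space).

Answer: o

Derivation:
After 1 (k): row=0 col=0 char='c'
After 2 (k): row=0 col=0 char='c'
After 3 (l): row=0 col=1 char='y'
After 4 ($): row=0 col=19 char='r'
After 5 (w): row=1 col=0 char='z'
After 6 ($): row=1 col=7 char='o'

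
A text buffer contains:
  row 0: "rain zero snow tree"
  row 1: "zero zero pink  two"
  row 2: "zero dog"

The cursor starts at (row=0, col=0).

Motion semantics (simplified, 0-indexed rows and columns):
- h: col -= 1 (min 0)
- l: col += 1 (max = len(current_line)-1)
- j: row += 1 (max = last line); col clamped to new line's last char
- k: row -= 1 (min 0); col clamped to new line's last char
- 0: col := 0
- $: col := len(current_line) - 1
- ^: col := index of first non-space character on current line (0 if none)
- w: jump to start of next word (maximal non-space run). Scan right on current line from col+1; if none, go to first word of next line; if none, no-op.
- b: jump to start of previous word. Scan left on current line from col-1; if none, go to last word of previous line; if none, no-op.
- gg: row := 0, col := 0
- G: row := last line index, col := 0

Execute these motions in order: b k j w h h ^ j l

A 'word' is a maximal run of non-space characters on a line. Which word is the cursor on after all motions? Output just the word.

After 1 (b): row=0 col=0 char='r'
After 2 (k): row=0 col=0 char='r'
After 3 (j): row=1 col=0 char='z'
After 4 (w): row=1 col=5 char='z'
After 5 (h): row=1 col=4 char='_'
After 6 (h): row=1 col=3 char='o'
After 7 (^): row=1 col=0 char='z'
After 8 (j): row=2 col=0 char='z'
After 9 (l): row=2 col=1 char='e'

Answer: zero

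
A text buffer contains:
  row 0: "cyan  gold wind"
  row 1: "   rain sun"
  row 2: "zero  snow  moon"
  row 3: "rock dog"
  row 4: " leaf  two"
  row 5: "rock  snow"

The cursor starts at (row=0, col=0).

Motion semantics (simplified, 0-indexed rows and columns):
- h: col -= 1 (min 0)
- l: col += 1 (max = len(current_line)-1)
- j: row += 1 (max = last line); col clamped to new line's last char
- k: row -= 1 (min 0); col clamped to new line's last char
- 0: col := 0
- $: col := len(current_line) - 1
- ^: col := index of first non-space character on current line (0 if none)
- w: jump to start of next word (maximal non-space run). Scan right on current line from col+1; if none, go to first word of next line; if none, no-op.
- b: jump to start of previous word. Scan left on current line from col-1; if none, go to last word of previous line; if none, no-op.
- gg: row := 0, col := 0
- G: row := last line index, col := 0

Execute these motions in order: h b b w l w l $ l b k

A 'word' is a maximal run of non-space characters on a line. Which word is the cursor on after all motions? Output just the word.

Answer: wind

Derivation:
After 1 (h): row=0 col=0 char='c'
After 2 (b): row=0 col=0 char='c'
After 3 (b): row=0 col=0 char='c'
After 4 (w): row=0 col=6 char='g'
After 5 (l): row=0 col=7 char='o'
After 6 (w): row=0 col=11 char='w'
After 7 (l): row=0 col=12 char='i'
After 8 ($): row=0 col=14 char='d'
After 9 (l): row=0 col=14 char='d'
After 10 (b): row=0 col=11 char='w'
After 11 (k): row=0 col=11 char='w'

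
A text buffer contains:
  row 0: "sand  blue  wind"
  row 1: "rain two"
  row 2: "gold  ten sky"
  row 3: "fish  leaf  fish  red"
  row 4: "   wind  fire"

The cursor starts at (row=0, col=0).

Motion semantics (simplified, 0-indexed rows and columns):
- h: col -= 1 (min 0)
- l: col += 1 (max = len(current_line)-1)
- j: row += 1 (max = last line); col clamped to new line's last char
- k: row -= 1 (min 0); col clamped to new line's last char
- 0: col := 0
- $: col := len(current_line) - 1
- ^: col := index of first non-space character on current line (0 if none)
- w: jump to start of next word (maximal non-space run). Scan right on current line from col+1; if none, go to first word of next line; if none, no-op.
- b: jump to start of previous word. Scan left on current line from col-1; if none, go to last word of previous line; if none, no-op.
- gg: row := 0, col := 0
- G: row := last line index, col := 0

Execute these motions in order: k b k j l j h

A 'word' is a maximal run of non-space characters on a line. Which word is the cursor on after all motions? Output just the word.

After 1 (k): row=0 col=0 char='s'
After 2 (b): row=0 col=0 char='s'
After 3 (k): row=0 col=0 char='s'
After 4 (j): row=1 col=0 char='r'
After 5 (l): row=1 col=1 char='a'
After 6 (j): row=2 col=1 char='o'
After 7 (h): row=2 col=0 char='g'

Answer: gold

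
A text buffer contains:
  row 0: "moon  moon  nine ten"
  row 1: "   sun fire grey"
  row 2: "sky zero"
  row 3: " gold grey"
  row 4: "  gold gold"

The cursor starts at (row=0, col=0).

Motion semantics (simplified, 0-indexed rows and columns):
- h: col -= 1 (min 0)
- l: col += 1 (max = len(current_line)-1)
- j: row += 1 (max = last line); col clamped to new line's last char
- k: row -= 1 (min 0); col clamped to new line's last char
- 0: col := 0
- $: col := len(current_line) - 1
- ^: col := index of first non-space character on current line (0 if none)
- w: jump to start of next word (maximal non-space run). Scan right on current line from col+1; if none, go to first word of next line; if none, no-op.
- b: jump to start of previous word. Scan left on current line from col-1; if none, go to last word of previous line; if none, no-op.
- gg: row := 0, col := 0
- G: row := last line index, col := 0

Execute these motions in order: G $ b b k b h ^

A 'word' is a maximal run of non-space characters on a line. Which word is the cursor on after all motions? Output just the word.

Answer: gold

Derivation:
After 1 (G): row=4 col=0 char='_'
After 2 ($): row=4 col=10 char='d'
After 3 (b): row=4 col=7 char='g'
After 4 (b): row=4 col=2 char='g'
After 5 (k): row=3 col=2 char='o'
After 6 (b): row=3 col=1 char='g'
After 7 (h): row=3 col=0 char='_'
After 8 (^): row=3 col=1 char='g'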